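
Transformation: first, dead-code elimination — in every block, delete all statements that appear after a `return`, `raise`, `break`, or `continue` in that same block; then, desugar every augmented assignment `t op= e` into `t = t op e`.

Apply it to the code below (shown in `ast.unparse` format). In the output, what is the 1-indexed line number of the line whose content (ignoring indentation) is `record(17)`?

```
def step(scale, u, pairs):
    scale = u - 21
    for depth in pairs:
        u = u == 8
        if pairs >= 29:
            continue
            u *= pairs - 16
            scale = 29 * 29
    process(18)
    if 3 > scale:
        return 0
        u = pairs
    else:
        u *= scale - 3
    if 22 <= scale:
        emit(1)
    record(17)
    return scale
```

14

Transformed code:
def step(scale, u, pairs):
    scale = u - 21
    for depth in pairs:
        u = u == 8
        if pairs >= 29:
            continue
    process(18)
    if 3 > scale:
        return 0
    else:
        u = u * (scale - 3)
    if 22 <= scale:
        emit(1)
    record(17)
    return scale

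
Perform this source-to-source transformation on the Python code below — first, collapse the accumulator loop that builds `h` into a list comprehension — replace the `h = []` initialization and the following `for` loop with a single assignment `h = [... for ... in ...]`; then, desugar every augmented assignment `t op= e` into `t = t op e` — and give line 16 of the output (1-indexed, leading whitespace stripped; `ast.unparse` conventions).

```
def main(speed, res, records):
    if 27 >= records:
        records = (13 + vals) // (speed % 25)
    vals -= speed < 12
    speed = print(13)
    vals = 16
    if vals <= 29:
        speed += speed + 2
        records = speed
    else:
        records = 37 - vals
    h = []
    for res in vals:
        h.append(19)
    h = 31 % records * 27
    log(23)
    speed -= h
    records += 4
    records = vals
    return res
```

Transformed code:
def main(speed, res, records):
    if 27 >= records:
        records = (13 + vals) // (speed % 25)
    vals = vals - (speed < 12)
    speed = print(13)
    vals = 16
    if vals <= 29:
        speed = speed + (speed + 2)
        records = speed
    else:
        records = 37 - vals
    h = [19 for res in vals]
    h = 31 % records * 27
    log(23)
    speed = speed - h
    records = records + 4
    records = vals
    return res

records = records + 4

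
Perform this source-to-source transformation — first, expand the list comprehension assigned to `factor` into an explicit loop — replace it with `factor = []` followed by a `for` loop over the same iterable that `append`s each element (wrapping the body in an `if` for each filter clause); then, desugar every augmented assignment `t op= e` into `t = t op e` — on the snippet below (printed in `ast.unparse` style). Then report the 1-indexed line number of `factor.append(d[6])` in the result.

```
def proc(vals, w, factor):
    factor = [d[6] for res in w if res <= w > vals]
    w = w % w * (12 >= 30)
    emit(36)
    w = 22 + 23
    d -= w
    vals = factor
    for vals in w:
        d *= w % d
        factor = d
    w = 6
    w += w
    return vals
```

5

Transformed code:
def proc(vals, w, factor):
    factor = []
    for res in w:
        if res <= w > vals:
            factor.append(d[6])
    w = w % w * (12 >= 30)
    emit(36)
    w = 22 + 23
    d = d - w
    vals = factor
    for vals in w:
        d = d * (w % d)
        factor = d
    w = 6
    w = w + w
    return vals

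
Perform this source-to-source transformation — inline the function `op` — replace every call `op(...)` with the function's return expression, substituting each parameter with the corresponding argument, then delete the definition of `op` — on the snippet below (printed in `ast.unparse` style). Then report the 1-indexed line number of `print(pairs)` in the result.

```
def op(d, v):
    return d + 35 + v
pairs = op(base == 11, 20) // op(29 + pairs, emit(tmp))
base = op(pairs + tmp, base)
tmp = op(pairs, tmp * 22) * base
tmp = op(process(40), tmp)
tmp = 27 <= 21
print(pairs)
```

Transformed code:
pairs = ((base == 11) + 35 + 20) // (29 + pairs + 35 + emit(tmp))
base = pairs + tmp + 35 + base
tmp = (pairs + 35 + tmp * 22) * base
tmp = process(40) + 35 + tmp
tmp = 27 <= 21
print(pairs)

6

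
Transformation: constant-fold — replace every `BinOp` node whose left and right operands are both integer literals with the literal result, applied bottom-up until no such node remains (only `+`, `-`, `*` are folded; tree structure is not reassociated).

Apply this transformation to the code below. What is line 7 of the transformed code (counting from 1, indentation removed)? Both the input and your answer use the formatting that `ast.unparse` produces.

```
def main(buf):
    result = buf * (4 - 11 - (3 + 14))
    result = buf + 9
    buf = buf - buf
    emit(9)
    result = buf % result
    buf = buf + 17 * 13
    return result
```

buf = buf + 221

Transformed code:
def main(buf):
    result = buf * -24
    result = buf + 9
    buf = buf - buf
    emit(9)
    result = buf % result
    buf = buf + 221
    return result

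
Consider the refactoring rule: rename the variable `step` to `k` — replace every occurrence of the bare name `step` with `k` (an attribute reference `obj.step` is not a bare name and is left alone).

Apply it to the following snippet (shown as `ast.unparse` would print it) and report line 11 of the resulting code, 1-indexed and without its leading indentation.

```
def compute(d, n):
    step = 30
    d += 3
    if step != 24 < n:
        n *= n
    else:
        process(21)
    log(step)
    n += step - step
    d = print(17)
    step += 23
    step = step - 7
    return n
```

k += 23

Transformed code:
def compute(d, n):
    k = 30
    d += 3
    if k != 24 < n:
        n *= n
    else:
        process(21)
    log(k)
    n += k - k
    d = print(17)
    k += 23
    k = k - 7
    return n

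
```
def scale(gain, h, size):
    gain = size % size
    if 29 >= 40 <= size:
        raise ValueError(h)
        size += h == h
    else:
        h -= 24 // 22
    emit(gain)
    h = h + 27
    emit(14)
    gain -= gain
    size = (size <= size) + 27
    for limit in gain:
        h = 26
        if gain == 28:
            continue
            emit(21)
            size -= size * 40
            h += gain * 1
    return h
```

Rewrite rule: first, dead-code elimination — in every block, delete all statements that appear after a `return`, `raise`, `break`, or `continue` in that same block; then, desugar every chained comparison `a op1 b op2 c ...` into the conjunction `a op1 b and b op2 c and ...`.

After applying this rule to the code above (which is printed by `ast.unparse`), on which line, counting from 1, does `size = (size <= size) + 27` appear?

Transformed code:
def scale(gain, h, size):
    gain = size % size
    if 29 >= 40 and 40 <= size:
        raise ValueError(h)
    else:
        h -= 24 // 22
    emit(gain)
    h = h + 27
    emit(14)
    gain -= gain
    size = (size <= size) + 27
    for limit in gain:
        h = 26
        if gain == 28:
            continue
    return h

11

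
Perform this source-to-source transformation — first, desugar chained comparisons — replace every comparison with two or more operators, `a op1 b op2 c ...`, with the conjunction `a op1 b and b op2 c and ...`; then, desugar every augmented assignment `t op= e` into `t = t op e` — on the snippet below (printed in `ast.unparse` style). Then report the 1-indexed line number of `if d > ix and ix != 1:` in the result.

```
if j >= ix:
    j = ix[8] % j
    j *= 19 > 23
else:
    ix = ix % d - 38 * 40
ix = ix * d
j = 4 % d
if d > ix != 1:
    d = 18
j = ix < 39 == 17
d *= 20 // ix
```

8

Transformed code:
if j >= ix:
    j = ix[8] % j
    j = j * (19 > 23)
else:
    ix = ix % d - 38 * 40
ix = ix * d
j = 4 % d
if d > ix and ix != 1:
    d = 18
j = ix < 39 and 39 == 17
d = d * (20 // ix)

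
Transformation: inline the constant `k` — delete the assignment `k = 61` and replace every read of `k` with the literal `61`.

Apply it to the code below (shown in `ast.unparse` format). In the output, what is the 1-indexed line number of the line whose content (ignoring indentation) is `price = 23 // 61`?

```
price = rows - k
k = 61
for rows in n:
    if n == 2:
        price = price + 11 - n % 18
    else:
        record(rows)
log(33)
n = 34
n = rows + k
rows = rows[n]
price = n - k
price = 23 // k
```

Transformed code:
price = rows - 61
for rows in n:
    if n == 2:
        price = price + 11 - n % 18
    else:
        record(rows)
log(33)
n = 34
n = rows + 61
rows = rows[n]
price = n - 61
price = 23 // 61

12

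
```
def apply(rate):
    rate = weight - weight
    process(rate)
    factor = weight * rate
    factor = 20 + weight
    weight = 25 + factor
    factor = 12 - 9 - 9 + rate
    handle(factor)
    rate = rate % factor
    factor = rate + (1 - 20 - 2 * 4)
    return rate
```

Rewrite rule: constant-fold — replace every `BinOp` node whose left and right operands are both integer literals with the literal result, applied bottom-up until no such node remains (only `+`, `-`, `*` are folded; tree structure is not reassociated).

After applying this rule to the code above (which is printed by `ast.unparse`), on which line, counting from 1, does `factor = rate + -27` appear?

10

Transformed code:
def apply(rate):
    rate = weight - weight
    process(rate)
    factor = weight * rate
    factor = 20 + weight
    weight = 25 + factor
    factor = -6 + rate
    handle(factor)
    rate = rate % factor
    factor = rate + -27
    return rate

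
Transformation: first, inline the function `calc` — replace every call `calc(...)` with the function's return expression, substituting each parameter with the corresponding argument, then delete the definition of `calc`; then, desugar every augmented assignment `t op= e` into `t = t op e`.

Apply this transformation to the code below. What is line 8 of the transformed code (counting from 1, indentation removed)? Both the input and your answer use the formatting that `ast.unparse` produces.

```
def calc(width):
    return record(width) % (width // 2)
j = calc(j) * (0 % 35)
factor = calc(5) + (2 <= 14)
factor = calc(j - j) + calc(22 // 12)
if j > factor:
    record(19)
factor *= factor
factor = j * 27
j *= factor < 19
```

j = j * (factor < 19)

Transformed code:
j = record(j) % (j // 2) * (0 % 35)
factor = record(5) % (5 // 2) + (2 <= 14)
factor = record(j - j) % ((j - j) // 2) + record(22 // 12) % (22 // 12 // 2)
if j > factor:
    record(19)
factor = factor * factor
factor = j * 27
j = j * (factor < 19)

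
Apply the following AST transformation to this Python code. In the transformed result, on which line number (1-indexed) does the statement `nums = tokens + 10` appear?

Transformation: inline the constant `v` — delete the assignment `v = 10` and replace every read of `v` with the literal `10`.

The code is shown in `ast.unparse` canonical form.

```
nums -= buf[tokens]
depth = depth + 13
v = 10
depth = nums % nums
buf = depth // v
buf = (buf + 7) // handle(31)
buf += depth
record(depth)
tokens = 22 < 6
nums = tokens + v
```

Transformed code:
nums -= buf[tokens]
depth = depth + 13
depth = nums % nums
buf = depth // 10
buf = (buf + 7) // handle(31)
buf += depth
record(depth)
tokens = 22 < 6
nums = tokens + 10

9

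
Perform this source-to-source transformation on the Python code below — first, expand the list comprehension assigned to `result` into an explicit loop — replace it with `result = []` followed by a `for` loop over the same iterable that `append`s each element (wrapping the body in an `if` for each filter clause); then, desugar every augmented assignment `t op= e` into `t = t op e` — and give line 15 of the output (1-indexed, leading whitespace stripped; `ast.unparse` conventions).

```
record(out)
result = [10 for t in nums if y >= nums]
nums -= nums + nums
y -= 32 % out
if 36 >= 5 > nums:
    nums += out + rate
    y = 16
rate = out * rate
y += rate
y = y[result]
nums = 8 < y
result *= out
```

Transformed code:
record(out)
result = []
for t in nums:
    if y >= nums:
        result.append(10)
nums = nums - (nums + nums)
y = y - 32 % out
if 36 >= 5 > nums:
    nums = nums + (out + rate)
    y = 16
rate = out * rate
y = y + rate
y = y[result]
nums = 8 < y
result = result * out

result = result * out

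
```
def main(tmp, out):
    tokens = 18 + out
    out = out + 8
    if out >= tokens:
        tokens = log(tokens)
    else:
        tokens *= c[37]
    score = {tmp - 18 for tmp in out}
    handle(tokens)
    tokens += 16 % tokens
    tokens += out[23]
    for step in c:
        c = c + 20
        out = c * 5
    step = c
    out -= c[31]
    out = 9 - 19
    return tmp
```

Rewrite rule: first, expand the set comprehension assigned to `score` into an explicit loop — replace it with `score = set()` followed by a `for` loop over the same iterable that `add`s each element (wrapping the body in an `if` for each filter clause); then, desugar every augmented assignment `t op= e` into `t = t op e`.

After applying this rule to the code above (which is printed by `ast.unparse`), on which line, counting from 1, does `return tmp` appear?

Transformed code:
def main(tmp, out):
    tokens = 18 + out
    out = out + 8
    if out >= tokens:
        tokens = log(tokens)
    else:
        tokens = tokens * c[37]
    score = set()
    for tmp in out:
        score.add(tmp - 18)
    handle(tokens)
    tokens = tokens + 16 % tokens
    tokens = tokens + out[23]
    for step in c:
        c = c + 20
        out = c * 5
    step = c
    out = out - c[31]
    out = 9 - 19
    return tmp

20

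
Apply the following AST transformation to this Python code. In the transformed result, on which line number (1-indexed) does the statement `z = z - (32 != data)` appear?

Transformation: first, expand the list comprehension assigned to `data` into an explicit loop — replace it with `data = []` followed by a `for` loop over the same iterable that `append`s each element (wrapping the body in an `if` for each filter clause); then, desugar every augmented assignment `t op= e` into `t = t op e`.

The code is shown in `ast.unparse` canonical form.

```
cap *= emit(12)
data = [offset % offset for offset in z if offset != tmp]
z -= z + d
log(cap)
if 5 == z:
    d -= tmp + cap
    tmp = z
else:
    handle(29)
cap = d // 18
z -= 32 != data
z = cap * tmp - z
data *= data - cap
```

Transformed code:
cap = cap * emit(12)
data = []
for offset in z:
    if offset != tmp:
        data.append(offset % offset)
z = z - (z + d)
log(cap)
if 5 == z:
    d = d - (tmp + cap)
    tmp = z
else:
    handle(29)
cap = d // 18
z = z - (32 != data)
z = cap * tmp - z
data = data * (data - cap)

14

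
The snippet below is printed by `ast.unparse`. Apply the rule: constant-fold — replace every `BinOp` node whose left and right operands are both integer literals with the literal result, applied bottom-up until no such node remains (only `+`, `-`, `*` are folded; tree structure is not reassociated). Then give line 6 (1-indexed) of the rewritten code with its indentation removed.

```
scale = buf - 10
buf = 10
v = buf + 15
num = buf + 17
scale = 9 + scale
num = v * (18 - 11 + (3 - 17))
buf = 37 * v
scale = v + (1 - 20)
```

num = v * -7

Transformed code:
scale = buf - 10
buf = 10
v = buf + 15
num = buf + 17
scale = 9 + scale
num = v * -7
buf = 37 * v
scale = v + -19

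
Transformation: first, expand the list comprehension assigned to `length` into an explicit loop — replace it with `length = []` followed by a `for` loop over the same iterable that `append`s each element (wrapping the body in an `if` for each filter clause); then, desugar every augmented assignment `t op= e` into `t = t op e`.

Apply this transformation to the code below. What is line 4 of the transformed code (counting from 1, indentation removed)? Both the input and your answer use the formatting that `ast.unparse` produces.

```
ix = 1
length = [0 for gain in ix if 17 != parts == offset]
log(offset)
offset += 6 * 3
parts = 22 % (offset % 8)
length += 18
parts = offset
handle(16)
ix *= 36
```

if 17 != parts == offset:

Transformed code:
ix = 1
length = []
for gain in ix:
    if 17 != parts == offset:
        length.append(0)
log(offset)
offset = offset + 6 * 3
parts = 22 % (offset % 8)
length = length + 18
parts = offset
handle(16)
ix = ix * 36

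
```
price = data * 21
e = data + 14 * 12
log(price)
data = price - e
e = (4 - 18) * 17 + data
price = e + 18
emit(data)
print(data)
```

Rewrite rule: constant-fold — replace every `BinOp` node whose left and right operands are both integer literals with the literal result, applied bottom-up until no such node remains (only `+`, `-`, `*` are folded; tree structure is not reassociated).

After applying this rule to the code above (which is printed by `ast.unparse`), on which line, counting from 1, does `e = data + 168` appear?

Transformed code:
price = data * 21
e = data + 168
log(price)
data = price - e
e = -238 + data
price = e + 18
emit(data)
print(data)

2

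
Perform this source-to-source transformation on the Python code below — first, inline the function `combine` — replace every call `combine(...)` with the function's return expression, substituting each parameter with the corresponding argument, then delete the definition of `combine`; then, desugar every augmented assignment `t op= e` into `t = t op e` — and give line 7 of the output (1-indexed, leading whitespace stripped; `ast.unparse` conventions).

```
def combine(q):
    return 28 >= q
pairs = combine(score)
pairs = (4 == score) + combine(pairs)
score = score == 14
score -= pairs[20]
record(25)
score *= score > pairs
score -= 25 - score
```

score = score - (25 - score)

Transformed code:
pairs = 28 >= score
pairs = (4 == score) + (28 >= pairs)
score = score == 14
score = score - pairs[20]
record(25)
score = score * (score > pairs)
score = score - (25 - score)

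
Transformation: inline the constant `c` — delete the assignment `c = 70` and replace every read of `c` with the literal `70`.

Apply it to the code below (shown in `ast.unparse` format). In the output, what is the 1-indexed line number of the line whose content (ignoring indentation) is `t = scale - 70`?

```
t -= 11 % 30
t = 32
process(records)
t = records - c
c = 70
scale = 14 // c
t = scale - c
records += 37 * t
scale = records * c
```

Transformed code:
t -= 11 % 30
t = 32
process(records)
t = records - 70
scale = 14 // 70
t = scale - 70
records += 37 * t
scale = records * 70

6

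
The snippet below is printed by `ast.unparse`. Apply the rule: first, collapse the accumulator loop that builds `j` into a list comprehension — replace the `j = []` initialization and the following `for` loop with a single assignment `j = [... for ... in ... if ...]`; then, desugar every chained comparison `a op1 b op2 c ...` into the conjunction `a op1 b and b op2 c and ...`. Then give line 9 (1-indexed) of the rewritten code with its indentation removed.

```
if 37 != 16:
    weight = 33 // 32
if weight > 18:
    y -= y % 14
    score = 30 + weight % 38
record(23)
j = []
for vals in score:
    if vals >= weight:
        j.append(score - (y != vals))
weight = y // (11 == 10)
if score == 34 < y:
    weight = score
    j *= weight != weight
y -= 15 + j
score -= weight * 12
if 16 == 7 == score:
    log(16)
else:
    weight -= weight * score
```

Transformed code:
if 37 != 16:
    weight = 33 // 32
if weight > 18:
    y -= y % 14
    score = 30 + weight % 38
record(23)
j = [score - (y != vals) for vals in score if vals >= weight]
weight = y // (11 == 10)
if score == 34 and 34 < y:
    weight = score
    j *= weight != weight
y -= 15 + j
score -= weight * 12
if 16 == 7 and 7 == score:
    log(16)
else:
    weight -= weight * score

if score == 34 and 34 < y:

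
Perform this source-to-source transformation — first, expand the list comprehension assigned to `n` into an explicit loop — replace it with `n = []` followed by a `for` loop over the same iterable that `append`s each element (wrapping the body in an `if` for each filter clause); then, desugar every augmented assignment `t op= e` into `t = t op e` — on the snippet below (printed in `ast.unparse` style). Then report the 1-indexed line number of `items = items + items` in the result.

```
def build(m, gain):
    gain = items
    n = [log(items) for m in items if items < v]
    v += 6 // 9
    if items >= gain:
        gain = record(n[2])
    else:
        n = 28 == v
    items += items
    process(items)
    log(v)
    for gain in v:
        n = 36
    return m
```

Transformed code:
def build(m, gain):
    gain = items
    n = []
    for m in items:
        if items < v:
            n.append(log(items))
    v = v + 6 // 9
    if items >= gain:
        gain = record(n[2])
    else:
        n = 28 == v
    items = items + items
    process(items)
    log(v)
    for gain in v:
        n = 36
    return m

12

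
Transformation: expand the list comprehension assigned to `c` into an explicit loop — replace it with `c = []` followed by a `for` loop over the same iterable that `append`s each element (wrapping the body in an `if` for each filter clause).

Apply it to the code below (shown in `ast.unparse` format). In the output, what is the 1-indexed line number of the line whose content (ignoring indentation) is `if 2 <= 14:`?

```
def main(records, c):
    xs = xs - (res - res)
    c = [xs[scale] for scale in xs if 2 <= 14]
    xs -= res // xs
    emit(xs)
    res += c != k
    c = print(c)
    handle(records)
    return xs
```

5

Transformed code:
def main(records, c):
    xs = xs - (res - res)
    c = []
    for scale in xs:
        if 2 <= 14:
            c.append(xs[scale])
    xs -= res // xs
    emit(xs)
    res += c != k
    c = print(c)
    handle(records)
    return xs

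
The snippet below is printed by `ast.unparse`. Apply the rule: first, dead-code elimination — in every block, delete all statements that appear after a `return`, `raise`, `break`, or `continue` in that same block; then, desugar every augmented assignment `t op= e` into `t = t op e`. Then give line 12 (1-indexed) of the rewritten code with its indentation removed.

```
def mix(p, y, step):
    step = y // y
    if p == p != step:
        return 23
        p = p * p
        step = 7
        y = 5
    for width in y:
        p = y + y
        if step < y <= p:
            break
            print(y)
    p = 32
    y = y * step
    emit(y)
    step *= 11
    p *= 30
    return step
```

Transformed code:
def mix(p, y, step):
    step = y // y
    if p == p != step:
        return 23
    for width in y:
        p = y + y
        if step < y <= p:
            break
    p = 32
    y = y * step
    emit(y)
    step = step * 11
    p = p * 30
    return step

step = step * 11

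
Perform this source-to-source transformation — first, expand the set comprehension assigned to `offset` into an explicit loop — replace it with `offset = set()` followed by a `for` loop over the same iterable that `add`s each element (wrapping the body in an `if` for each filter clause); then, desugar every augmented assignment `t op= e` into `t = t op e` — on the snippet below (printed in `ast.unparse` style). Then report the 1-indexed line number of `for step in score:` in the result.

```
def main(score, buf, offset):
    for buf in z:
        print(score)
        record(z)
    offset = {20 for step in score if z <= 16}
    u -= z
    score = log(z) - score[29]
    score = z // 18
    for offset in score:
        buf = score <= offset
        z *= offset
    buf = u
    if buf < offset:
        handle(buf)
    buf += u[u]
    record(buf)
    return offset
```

Transformed code:
def main(score, buf, offset):
    for buf in z:
        print(score)
        record(z)
    offset = set()
    for step in score:
        if z <= 16:
            offset.add(20)
    u = u - z
    score = log(z) - score[29]
    score = z // 18
    for offset in score:
        buf = score <= offset
        z = z * offset
    buf = u
    if buf < offset:
        handle(buf)
    buf = buf + u[u]
    record(buf)
    return offset

6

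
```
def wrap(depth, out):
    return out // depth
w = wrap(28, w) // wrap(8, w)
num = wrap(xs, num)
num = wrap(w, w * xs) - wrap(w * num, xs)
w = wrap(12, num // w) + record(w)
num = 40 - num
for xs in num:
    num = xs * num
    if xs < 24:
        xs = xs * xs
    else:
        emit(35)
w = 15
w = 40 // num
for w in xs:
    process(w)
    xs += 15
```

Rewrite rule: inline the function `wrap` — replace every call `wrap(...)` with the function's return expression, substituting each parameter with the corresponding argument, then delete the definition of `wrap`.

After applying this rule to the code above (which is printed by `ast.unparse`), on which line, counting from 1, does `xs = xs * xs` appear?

9

Transformed code:
w = w // 28 // (w // 8)
num = num // xs
num = w * xs // w - xs // (w * num)
w = num // w // 12 + record(w)
num = 40 - num
for xs in num:
    num = xs * num
    if xs < 24:
        xs = xs * xs
    else:
        emit(35)
w = 15
w = 40 // num
for w in xs:
    process(w)
    xs += 15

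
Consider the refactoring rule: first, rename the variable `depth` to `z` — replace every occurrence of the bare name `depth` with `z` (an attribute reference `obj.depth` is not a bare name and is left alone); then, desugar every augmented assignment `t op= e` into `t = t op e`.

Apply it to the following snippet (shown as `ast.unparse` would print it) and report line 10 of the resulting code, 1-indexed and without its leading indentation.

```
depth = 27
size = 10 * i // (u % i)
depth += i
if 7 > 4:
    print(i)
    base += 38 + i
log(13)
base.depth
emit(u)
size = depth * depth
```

size = z * z

Transformed code:
z = 27
size = 10 * i // (u % i)
z = z + i
if 7 > 4:
    print(i)
    base = base + (38 + i)
log(13)
base.depth
emit(u)
size = z * z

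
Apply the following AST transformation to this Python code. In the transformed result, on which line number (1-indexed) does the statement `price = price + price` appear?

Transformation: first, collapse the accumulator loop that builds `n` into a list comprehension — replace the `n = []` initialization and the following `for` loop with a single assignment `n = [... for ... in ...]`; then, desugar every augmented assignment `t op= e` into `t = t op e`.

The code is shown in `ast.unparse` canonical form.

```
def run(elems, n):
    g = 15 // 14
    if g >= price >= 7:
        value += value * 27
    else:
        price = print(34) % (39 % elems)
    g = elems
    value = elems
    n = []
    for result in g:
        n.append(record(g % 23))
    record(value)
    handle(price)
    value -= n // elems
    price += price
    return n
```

13

Transformed code:
def run(elems, n):
    g = 15 // 14
    if g >= price >= 7:
        value = value + value * 27
    else:
        price = print(34) % (39 % elems)
    g = elems
    value = elems
    n = [record(g % 23) for result in g]
    record(value)
    handle(price)
    value = value - n // elems
    price = price + price
    return n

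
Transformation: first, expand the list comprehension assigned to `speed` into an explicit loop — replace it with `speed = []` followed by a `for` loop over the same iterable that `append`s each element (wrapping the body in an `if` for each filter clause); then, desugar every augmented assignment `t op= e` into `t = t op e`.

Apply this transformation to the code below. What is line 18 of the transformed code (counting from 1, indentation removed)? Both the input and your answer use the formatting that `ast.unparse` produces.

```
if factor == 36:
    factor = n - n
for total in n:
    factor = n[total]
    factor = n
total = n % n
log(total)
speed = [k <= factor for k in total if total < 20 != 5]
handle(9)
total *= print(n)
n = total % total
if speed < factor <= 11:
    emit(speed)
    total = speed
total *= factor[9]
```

Transformed code:
if factor == 36:
    factor = n - n
for total in n:
    factor = n[total]
    factor = n
total = n % n
log(total)
speed = []
for k in total:
    if total < 20 != 5:
        speed.append(k <= factor)
handle(9)
total = total * print(n)
n = total % total
if speed < factor <= 11:
    emit(speed)
    total = speed
total = total * factor[9]

total = total * factor[9]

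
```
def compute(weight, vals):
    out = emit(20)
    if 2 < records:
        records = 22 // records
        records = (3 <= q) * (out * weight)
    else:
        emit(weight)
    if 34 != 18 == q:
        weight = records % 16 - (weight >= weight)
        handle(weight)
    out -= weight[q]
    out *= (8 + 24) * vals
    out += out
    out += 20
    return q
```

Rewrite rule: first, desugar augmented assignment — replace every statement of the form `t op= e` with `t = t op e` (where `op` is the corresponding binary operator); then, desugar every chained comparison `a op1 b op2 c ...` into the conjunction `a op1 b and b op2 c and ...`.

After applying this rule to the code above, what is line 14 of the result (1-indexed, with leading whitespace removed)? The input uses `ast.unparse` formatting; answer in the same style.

Transformed code:
def compute(weight, vals):
    out = emit(20)
    if 2 < records:
        records = 22 // records
        records = (3 <= q) * (out * weight)
    else:
        emit(weight)
    if 34 != 18 and 18 == q:
        weight = records % 16 - (weight >= weight)
        handle(weight)
    out = out - weight[q]
    out = out * ((8 + 24) * vals)
    out = out + out
    out = out + 20
    return q

out = out + 20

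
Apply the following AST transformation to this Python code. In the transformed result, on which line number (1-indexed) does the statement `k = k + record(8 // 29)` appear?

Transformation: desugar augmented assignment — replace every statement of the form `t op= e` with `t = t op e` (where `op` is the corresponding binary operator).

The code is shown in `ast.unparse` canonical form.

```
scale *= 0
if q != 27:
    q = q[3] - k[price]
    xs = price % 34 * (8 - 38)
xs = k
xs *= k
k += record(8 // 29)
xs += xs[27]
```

7

Transformed code:
scale = scale * 0
if q != 27:
    q = q[3] - k[price]
    xs = price % 34 * (8 - 38)
xs = k
xs = xs * k
k = k + record(8 // 29)
xs = xs + xs[27]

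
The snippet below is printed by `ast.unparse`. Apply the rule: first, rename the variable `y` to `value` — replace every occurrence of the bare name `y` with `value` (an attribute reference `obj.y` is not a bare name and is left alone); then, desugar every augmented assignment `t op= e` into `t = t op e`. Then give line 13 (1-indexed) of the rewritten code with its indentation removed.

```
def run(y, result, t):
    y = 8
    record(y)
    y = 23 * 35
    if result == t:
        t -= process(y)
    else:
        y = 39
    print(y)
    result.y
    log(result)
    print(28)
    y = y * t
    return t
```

value = value * t

Transformed code:
def run(value, result, t):
    value = 8
    record(value)
    value = 23 * 35
    if result == t:
        t = t - process(value)
    else:
        value = 39
    print(value)
    result.y
    log(result)
    print(28)
    value = value * t
    return t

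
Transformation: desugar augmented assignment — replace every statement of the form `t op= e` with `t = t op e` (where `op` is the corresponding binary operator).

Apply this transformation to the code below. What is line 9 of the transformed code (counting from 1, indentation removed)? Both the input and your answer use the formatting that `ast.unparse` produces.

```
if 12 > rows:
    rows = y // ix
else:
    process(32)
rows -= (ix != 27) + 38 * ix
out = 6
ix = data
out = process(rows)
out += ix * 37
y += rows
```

Transformed code:
if 12 > rows:
    rows = y // ix
else:
    process(32)
rows = rows - ((ix != 27) + 38 * ix)
out = 6
ix = data
out = process(rows)
out = out + ix * 37
y = y + rows

out = out + ix * 37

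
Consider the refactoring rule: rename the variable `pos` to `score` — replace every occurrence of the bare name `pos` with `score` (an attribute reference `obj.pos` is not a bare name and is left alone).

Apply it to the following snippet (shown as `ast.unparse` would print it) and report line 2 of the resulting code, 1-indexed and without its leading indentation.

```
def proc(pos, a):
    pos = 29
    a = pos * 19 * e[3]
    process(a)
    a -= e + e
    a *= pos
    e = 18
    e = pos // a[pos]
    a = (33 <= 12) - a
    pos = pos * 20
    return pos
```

Transformed code:
def proc(score, a):
    score = 29
    a = score * 19 * e[3]
    process(a)
    a -= e + e
    a *= score
    e = 18
    e = score // a[score]
    a = (33 <= 12) - a
    score = score * 20
    return score

score = 29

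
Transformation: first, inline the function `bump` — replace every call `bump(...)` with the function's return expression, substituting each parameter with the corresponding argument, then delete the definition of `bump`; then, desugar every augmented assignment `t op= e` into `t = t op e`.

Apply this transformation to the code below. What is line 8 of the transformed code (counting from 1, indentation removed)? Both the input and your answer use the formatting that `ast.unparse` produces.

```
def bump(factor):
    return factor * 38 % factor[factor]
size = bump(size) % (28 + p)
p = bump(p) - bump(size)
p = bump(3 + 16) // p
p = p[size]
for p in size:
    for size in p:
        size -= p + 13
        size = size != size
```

size = size != size

Transformed code:
size = size * 38 % size[size] % (28 + p)
p = p * 38 % p[p] - size * 38 % size[size]
p = (3 + 16) * 38 % (3 + 16)[3 + 16] // p
p = p[size]
for p in size:
    for size in p:
        size = size - (p + 13)
        size = size != size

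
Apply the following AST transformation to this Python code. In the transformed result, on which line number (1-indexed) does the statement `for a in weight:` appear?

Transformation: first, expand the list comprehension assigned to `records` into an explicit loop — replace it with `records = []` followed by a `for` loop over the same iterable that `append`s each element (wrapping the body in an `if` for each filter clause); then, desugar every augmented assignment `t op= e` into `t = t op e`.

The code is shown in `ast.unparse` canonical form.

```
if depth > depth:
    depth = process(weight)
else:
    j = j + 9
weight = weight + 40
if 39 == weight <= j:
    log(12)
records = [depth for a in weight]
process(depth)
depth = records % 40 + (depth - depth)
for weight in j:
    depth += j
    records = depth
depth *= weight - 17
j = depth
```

9

Transformed code:
if depth > depth:
    depth = process(weight)
else:
    j = j + 9
weight = weight + 40
if 39 == weight <= j:
    log(12)
records = []
for a in weight:
    records.append(depth)
process(depth)
depth = records % 40 + (depth - depth)
for weight in j:
    depth = depth + j
    records = depth
depth = depth * (weight - 17)
j = depth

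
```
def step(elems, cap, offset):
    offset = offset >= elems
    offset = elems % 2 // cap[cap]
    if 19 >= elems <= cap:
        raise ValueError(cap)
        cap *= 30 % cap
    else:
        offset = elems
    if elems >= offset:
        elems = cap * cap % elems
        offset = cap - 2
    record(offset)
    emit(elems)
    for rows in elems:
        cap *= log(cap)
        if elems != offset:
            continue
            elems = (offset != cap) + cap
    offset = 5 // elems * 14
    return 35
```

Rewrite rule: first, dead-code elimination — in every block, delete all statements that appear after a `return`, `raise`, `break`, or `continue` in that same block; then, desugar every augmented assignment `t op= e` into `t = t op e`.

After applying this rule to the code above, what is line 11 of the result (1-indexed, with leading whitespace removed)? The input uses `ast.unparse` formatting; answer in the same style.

Transformed code:
def step(elems, cap, offset):
    offset = offset >= elems
    offset = elems % 2 // cap[cap]
    if 19 >= elems <= cap:
        raise ValueError(cap)
    else:
        offset = elems
    if elems >= offset:
        elems = cap * cap % elems
        offset = cap - 2
    record(offset)
    emit(elems)
    for rows in elems:
        cap = cap * log(cap)
        if elems != offset:
            continue
    offset = 5 // elems * 14
    return 35

record(offset)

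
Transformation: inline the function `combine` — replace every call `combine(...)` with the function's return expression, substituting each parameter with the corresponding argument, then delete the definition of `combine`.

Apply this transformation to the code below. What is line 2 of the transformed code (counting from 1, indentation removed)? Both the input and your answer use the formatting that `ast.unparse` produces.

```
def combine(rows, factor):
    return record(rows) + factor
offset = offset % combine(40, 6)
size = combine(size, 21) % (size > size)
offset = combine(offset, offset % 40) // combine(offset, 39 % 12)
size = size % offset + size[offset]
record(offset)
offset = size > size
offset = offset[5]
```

Transformed code:
offset = offset % (record(40) + 6)
size = (record(size) + 21) % (size > size)
offset = (record(offset) + offset % 40) // (record(offset) + 39 % 12)
size = size % offset + size[offset]
record(offset)
offset = size > size
offset = offset[5]

size = (record(size) + 21) % (size > size)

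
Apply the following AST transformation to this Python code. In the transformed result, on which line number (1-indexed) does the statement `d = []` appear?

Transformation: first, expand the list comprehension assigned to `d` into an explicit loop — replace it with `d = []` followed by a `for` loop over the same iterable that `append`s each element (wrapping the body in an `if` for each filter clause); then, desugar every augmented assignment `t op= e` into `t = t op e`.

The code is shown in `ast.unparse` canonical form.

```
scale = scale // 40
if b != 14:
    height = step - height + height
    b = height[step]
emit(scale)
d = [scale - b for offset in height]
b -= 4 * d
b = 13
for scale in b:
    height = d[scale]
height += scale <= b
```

Transformed code:
scale = scale // 40
if b != 14:
    height = step - height + height
    b = height[step]
emit(scale)
d = []
for offset in height:
    d.append(scale - b)
b = b - 4 * d
b = 13
for scale in b:
    height = d[scale]
height = height + (scale <= b)

6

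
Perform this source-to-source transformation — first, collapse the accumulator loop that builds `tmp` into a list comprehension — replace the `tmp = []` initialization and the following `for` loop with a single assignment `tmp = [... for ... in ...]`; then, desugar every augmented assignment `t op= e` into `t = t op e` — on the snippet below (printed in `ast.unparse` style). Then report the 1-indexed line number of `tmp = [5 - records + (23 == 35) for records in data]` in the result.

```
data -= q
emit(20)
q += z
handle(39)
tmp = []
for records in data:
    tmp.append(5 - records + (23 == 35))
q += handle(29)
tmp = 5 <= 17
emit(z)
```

5

Transformed code:
data = data - q
emit(20)
q = q + z
handle(39)
tmp = [5 - records + (23 == 35) for records in data]
q = q + handle(29)
tmp = 5 <= 17
emit(z)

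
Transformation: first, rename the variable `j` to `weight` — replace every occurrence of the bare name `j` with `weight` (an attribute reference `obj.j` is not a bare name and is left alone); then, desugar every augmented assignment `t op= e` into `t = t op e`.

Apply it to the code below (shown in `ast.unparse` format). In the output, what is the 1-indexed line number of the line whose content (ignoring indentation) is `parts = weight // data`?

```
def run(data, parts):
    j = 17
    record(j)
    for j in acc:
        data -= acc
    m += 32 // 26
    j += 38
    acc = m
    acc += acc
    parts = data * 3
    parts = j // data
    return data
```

11

Transformed code:
def run(data, parts):
    weight = 17
    record(weight)
    for weight in acc:
        data = data - acc
    m = m + 32 // 26
    weight = weight + 38
    acc = m
    acc = acc + acc
    parts = data * 3
    parts = weight // data
    return data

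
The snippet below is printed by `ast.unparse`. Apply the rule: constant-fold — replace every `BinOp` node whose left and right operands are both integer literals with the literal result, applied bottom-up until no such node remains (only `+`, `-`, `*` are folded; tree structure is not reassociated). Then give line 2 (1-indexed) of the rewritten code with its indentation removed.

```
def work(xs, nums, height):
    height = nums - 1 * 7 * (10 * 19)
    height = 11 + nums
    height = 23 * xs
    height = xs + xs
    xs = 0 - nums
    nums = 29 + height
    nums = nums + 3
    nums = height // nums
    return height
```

height = nums - 1330

Transformed code:
def work(xs, nums, height):
    height = nums - 1330
    height = 11 + nums
    height = 23 * xs
    height = xs + xs
    xs = 0 - nums
    nums = 29 + height
    nums = nums + 3
    nums = height // nums
    return height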